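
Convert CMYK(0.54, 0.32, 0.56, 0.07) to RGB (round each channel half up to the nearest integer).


R = 255 × (1-C) × (1-K) = 255 × 0.46 × 0.93 = 109.089 → 109
G = 255 × (1-M) × (1-K) = 255 × 0.68 × 0.93 = 161.262 → 161
B = 255 × (1-Y) × (1-K) = 255 × 0.44 × 0.93 = 104.346 → 104
= RGB(109, 161, 104)


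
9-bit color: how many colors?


Colors = 2^bits = 2^9
= 512 colors


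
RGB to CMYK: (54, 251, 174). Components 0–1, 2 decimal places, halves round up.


R'=54/255≈0.2118, G'=251/255≈0.9843, B'=174/255≈0.6824
K = 1 - max(R',G',B') = 1 - 251/255 = 4/255 = 0.01568… → 0.02
(1-R'-K)/(1-K) simplifies to (max-R)/max with max = 251:
C = (251-54)/251 = 197/251 = 0.78486… → 0.78
M = (251-251)/251 = 0/251 = 0 → 0.00
Y = (251-174)/251 = 77/251 = 0.30677… → 0.31
= CMYK(0.78, 0.00, 0.31, 0.02)


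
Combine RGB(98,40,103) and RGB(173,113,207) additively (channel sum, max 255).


Additive: each channel = min(255, C₁+C₂)
R: 98+173 = 271 → 255
G: 40+113 = 153 → 153
B: 103+207 = 310 → 255
= RGB(255, 153, 255)


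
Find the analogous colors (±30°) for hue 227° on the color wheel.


Base hue: 227°
Left analog: (227 - 30) mod 360 = 197°
Right analog: (227 + 30) mod 360 = 257°
Analogous hues = 197° and 257°


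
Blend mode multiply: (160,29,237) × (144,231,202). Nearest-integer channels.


Multiply: C = A×B/255, rounded to nearest integer
R: 160×144/255 = 23040/255 ≈ 90.353 → 90
G: 29×231/255 = 6699/255 ≈ 26.271 → 26
B: 237×202/255 = 47874/255 ≈ 187.741 → 188
= RGB(90, 26, 188)


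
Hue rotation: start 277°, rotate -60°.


New hue = (H + rotation) mod 360
New hue = (277 -60) mod 360
= 217 mod 360
= 217°


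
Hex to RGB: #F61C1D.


F6 → 246 (R)
1C → 28 (G)
1D → 29 (B)
= RGB(246, 28, 29)


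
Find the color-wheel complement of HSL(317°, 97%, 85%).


Complement = opposite side of color wheel = hue + 180°
H' = (317 + 180) mod 360 = 137°
S and L unchanged.
= HSL(137°, 97%, 85%)


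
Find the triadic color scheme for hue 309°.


Triadic: equally spaced at 120° intervals
H1 = 309°
H2 = (309 + 120) mod 360 = 69°
H3 = (309 + 240) mod 360 = 189°
Triadic = 309°, 69°, 189°


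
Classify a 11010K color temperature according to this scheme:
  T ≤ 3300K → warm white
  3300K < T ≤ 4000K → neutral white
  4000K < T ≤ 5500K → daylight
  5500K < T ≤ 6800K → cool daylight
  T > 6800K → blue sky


Temperature: 11010K
11010K > 6800K → blue sky
Classification: blue sky


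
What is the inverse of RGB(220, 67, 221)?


Invert: (255-R, 255-G, 255-B)
R: 255-220 = 35
G: 255-67 = 188
B: 255-221 = 34
= RGB(35, 188, 34)


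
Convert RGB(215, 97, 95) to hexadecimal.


R = 215 → D7 (hex)
G = 97 → 61 (hex)
B = 95 → 5F (hex)
Hex = #D7615F


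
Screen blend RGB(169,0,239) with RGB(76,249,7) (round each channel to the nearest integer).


Screen: C = 255 - (255-A)×(255-B)/255, rounded to nearest integer
R: 255 - (255-169)×(255-76)/255 = 255 - 15394/255 ≈ 255 - 60.369 = 194.631 → 195
G: 255 - (255-0)×(255-249)/255 = 255 - 1530/255 ≈ 255 - 6.000 = 249.000 → 249
B: 255 - (255-239)×(255-7)/255 = 255 - 3968/255 ≈ 255 - 15.561 = 239.439 → 239
= RGB(195, 249, 239)


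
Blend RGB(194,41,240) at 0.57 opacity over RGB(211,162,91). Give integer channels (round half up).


C = α×F + (1-α)×B, with 1-α = 0.43
R: 0.57×194 + 0.43×211 = 110.58 + 90.73 = 201.31 → 201
G: 0.57×41 + 0.43×162 = 23.37 + 69.66 = 93.03 → 93
B: 0.57×240 + 0.43×91 = 136.80 + 39.13 = 175.93 → 176
= RGB(201, 93, 176)


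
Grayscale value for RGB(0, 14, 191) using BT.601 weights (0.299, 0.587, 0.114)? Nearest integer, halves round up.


Gray = 0.299×R + 0.587×G + 0.114×B
Gray = 0.299×0 + 0.587×14 + 0.114×191
Gray = 0.000 + 8.218 + 21.774
Gray = 29.992 → round half up → 30
Gray = 30


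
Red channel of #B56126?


Color: #B56126
R = B5 = 181
G = 61 = 97
B = 26 = 38
Red = 181


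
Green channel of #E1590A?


Color: #E1590A
R = E1 = 225
G = 59 = 89
B = 0A = 10
Green = 89


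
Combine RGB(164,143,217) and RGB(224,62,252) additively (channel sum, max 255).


Additive: each channel = min(255, C₁+C₂)
R: 164+224 = 388 → 255
G: 143+62 = 205 → 205
B: 217+252 = 469 → 255
= RGB(255, 205, 255)


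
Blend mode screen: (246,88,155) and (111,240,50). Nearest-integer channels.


Screen: C = 255 - (255-A)×(255-B)/255, rounded to nearest integer
R: 255 - (255-246)×(255-111)/255 = 255 - 1296/255 ≈ 255 - 5.082 = 249.918 → 250
G: 255 - (255-88)×(255-240)/255 = 255 - 2505/255 ≈ 255 - 9.824 = 245.176 → 245
B: 255 - (255-155)×(255-50)/255 = 255 - 20500/255 ≈ 255 - 80.392 = 174.608 → 175
= RGB(250, 245, 175)


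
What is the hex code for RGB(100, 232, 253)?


R = 100 → 64 (hex)
G = 232 → E8 (hex)
B = 253 → FD (hex)
Hex = #64E8FD


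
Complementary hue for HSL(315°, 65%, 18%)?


Complement = opposite side of color wheel = hue + 180°
H' = (315 + 180) mod 360 = 135°
S and L unchanged.
= HSL(135°, 65%, 18%)


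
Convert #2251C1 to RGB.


22 → 34 (R)
51 → 81 (G)
C1 → 193 (B)
= RGB(34, 81, 193)


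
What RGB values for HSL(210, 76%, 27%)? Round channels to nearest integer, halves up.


H=210°, S=0.76, L=0.27
C = (1-|2L-1|)×S = (1-|-0.46|)×0.76 = 0.4104
H' = H/60 = 210/60 ≈ 3.5000; X = C×(1-|H' mod 2 - 1|) = 0.2052
m = L - C/2 = 0.27 - 0.2052 = 0.0648
Sector ⌊H'⌋ = 3 → (R',G',B') = (0.0, 0.2052, 0.4104)
RGB = ((R'+m)×255, (G'+m)×255, (B'+m)×255) = (16.524, 68.85, 121.176)
Round half up → RGB(17, 69, 121)


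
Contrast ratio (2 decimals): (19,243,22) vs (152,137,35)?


Linearize each sRGB channel c=v/255: c/12.92 if c ≤ 0.04045 else ((c+0.055)/1.055)^2.4
L = 0.2126×R_lin + 0.7152×G_lin + 0.0722×B_lin
Color 1 (19,243,22):
  R=19: 19/255≈0.0745 > 0.04045 → ((0.0745+0.055)/1.055)^2.4 ≈ 0.00651
  G=243: 243/255≈0.9529 > 0.04045 → ((0.9529+0.055)/1.055)^2.4 ≈ 0.89627
  B=22: 22/255≈0.0863 > 0.04045 → ((0.0863+0.055)/1.055)^2.4 ≈ 0.00802
  L1 = 0.2126×0.00651 + 0.7152×0.89627 + 0.0722×0.00802 ≈ 0.64298
Color 2 (152,137,35):
  R=152: 152/255≈0.5961 > 0.04045 → ((0.5961+0.055)/1.055)^2.4 ≈ 0.31399
  G=137: 137/255≈0.5373 > 0.04045 → ((0.5373+0.055)/1.055)^2.4 ≈ 0.25016
  B=35: 35/255≈0.1373 > 0.04045 → ((0.1373+0.055)/1.055)^2.4 ≈ 0.01681
  L2 = 0.2126×0.31399 + 0.7152×0.25016 + 0.0722×0.01681 ≈ 0.24688
Lighter = 0.64298, Darker = 0.24688
Ratio = (L_lighter + 0.05) / (L_darker + 0.05)
Ratio = (0.64298 + 0.05) / (0.24688 + 0.05) = 0.69298 / 0.29688 ≈ 2.3342
Ratio ≈ 2.33:1


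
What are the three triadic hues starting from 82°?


Triadic: equally spaced at 120° intervals
H1 = 82°
H2 = (82 + 120) mod 360 = 202°
H3 = (82 + 240) mod 360 = 322°
Triadic = 82°, 202°, 322°


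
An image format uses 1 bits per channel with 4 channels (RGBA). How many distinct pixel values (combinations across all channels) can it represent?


Total bits = 1 bits/channel × 4 channels = 4 bits
Distinct pixel values = 2^4
= 16 pixel values


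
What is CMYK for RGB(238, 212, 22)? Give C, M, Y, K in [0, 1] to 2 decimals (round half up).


R'=238/255≈0.9333, G'=212/255≈0.8314, B'=22/255≈0.0863
K = 1 - max(R',G',B') = 1 - 238/255 = 17/255 = 0.06666… → 0.07
(1-R'-K)/(1-K) simplifies to (max-R)/max with max = 238:
C = (238-238)/238 = 0/238 = 0 → 0.00
M = (238-212)/238 = 26/238 = 0.10924… → 0.11
Y = (238-22)/238 = 216/238 = 0.90756… → 0.91
= CMYK(0.00, 0.11, 0.91, 0.07)


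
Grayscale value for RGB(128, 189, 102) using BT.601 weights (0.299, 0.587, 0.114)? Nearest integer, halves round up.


Gray = 0.299×R + 0.587×G + 0.114×B
Gray = 0.299×128 + 0.587×189 + 0.114×102
Gray = 38.272 + 110.943 + 11.628
Gray = 160.843 → round half up → 161
Gray = 161


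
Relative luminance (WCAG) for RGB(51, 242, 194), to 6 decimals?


Linearize each channel (sRGB transfer function): c = v/255; c_lin = c/12.92 if c ≤ 0.04045, else ((c+0.055)/1.055)^2.4
  R: 51/255 ≈ 0.200000 > 0.04045 → ((0.200000+0.055)/1.055)^2.4 ≈ 0.033105
  G: 242/255 ≈ 0.949020 > 0.04045 → ((0.949020+0.055)/1.055)^2.4 ≈ 0.887923
  B: 194/255 ≈ 0.760784 > 0.04045 → ((0.760784+0.055)/1.055)^2.4 ≈ 0.539479
R_lin = 0.033105, G_lin = 0.887923, B_lin = 0.539479
L = 0.2126×R + 0.7152×G + 0.0722×B
L = 0.2126×0.033105 + 0.7152×0.887923 + 0.0722×0.539479
L ≈ 0.681031


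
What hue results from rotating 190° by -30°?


New hue = (H + rotation) mod 360
New hue = (190 -30) mod 360
= 160 mod 360
= 160°


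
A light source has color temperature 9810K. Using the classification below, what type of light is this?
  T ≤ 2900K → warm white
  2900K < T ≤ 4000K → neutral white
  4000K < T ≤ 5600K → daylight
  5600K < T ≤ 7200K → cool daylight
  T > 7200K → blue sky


Temperature: 9810K
9810K > 7200K → blue sky
Classification: blue sky


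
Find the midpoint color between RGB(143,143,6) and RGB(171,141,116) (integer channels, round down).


Midpoint: each channel = ⌊(C₁+C₂)/2⌋
R: ⌊(143+171)/2⌋ = 157
G: ⌊(143+141)/2⌋ = 142
B: ⌊(6+116)/2⌋ = 61
= RGB(157, 142, 61)


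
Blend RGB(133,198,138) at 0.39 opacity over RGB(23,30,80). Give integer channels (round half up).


C = α×F + (1-α)×B, with 1-α = 0.61
R: 0.39×133 + 0.61×23 = 51.87 + 14.03 = 65.90 → 66
G: 0.39×198 + 0.61×30 = 77.22 + 18.30 = 95.52 → 96
B: 0.39×138 + 0.61×80 = 53.82 + 48.80 = 102.62 → 103
= RGB(66, 96, 103)


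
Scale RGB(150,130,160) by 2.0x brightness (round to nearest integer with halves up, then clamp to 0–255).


Multiply each channel by 2.0, round half up, clamp to [0, 255]
R: 150×2.0 = 300 → clamp → 255
G: 130×2.0 = 260 → clamp → 255
B: 160×2.0 = 320 → clamp → 255
= RGB(255, 255, 255)


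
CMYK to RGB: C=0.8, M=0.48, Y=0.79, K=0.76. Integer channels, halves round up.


R = 255 × (1-C) × (1-K) = 255 × 0.20 × 0.24 = 12.24 → 12
G = 255 × (1-M) × (1-K) = 255 × 0.52 × 0.24 = 31.824 → 32
B = 255 × (1-Y) × (1-K) = 255 × 0.21 × 0.24 = 12.852 → 13
= RGB(12, 32, 13)


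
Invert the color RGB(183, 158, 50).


Invert: (255-R, 255-G, 255-B)
R: 255-183 = 72
G: 255-158 = 97
B: 255-50 = 205
= RGB(72, 97, 205)


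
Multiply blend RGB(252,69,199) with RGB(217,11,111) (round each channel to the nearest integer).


Multiply: C = A×B/255, rounded to nearest integer
R: 252×217/255 = 54684/255 ≈ 214.447 → 214
G: 69×11/255 = 759/255 ≈ 2.976 → 3
B: 199×111/255 = 22089/255 ≈ 86.624 → 87
= RGB(214, 3, 87)


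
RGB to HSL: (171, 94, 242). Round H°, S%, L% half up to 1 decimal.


Normalize: R'=171/255≈0.6706, G'=94/255≈0.3686, B'=242/255≈0.9490
Max=242/255, Min=94/255, Δ=Max-Min=148/255
L = (Max+Min)/2 = (242+94)/510 = 336/510 = 0.65882… → L = 65.9%
L > 0.5 → S = Δ/(2-Max-Min) = 148/(510-242-94) = 148/174 = 0.85057… → S = 85.1%
(the 1/255 factors cancel in S and H, so raw channel differences can be used)
Max is B' → H = 60 × ((R-G)/Δ + 4) = 60 × ((171-94)/148 + 4)
  77/148 + 4 = 0.5202… + 4 = 4.5202…
  H = 60 × 4.5202… = 271.216…° → H = 271.2°
= HSL(271.2°, 85.1%, 65.9%)


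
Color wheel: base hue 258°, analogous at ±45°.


Base hue: 258°
Left analog: (258 - 45) mod 360 = 213°
Right analog: (258 + 45) mod 360 = 303°
Analogous hues = 213° and 303°


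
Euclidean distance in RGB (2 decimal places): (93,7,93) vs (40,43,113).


d = √[(R₁-R₂)² + (G₁-G₂)² + (B₁-B₂)²]
d = √[(93-40)² + (7-43)² + (93-113)²]
d = √[2809 + 1296 + 400]
d = √4505
d ≈ 67.12


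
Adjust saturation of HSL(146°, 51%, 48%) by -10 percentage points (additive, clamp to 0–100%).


Original S = 51%
Adjustment = -10 percentage points
New S = 51 + (-10) = 41
Clamp to [0, 100] → 41
= HSL(146°, 41%, 48%)


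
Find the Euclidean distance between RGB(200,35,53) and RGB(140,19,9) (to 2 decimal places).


d = √[(R₁-R₂)² + (G₁-G₂)² + (B₁-B₂)²]
d = √[(200-140)² + (35-19)² + (53-9)²]
d = √[3600 + 256 + 1936]
d = √5792
d ≈ 76.11


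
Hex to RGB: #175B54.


17 → 23 (R)
5B → 91 (G)
54 → 84 (B)
= RGB(23, 91, 84)


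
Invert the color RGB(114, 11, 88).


Invert: (255-R, 255-G, 255-B)
R: 255-114 = 141
G: 255-11 = 244
B: 255-88 = 167
= RGB(141, 244, 167)


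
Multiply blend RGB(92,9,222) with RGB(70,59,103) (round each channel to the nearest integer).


Multiply: C = A×B/255, rounded to nearest integer
R: 92×70/255 = 6440/255 ≈ 25.255 → 25
G: 9×59/255 = 531/255 ≈ 2.082 → 2
B: 222×103/255 = 22866/255 ≈ 89.671 → 90
= RGB(25, 2, 90)


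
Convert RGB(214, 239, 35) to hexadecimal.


R = 214 → D6 (hex)
G = 239 → EF (hex)
B = 35 → 23 (hex)
Hex = #D6EF23


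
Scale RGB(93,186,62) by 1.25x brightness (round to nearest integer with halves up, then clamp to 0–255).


Multiply each channel by 1.25, round half up, clamp to [0, 255]
R: 93×1.25 = 116.25 → round → 116
G: 186×1.25 = 232.5 → round → 233
B: 62×1.25 = 77.5 → round → 78
= RGB(116, 233, 78)


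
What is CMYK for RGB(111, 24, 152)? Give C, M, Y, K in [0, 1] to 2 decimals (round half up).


R'=111/255≈0.4353, G'=24/255≈0.0941, B'=152/255≈0.5961
K = 1 - max(R',G',B') = 1 - 152/255 = 103/255 = 0.40392… → 0.40
(1-R'-K)/(1-K) simplifies to (max-R)/max with max = 152:
C = (152-111)/152 = 41/152 = 0.26973… → 0.27
M = (152-24)/152 = 128/152 = 0.84210… → 0.84
Y = (152-152)/152 = 0/152 = 0 → 0.00
= CMYK(0.27, 0.84, 0.00, 0.40)


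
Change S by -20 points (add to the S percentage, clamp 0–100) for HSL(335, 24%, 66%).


Original S = 24%
Adjustment = -20 percentage points
New S = 24 + (-20) = 4
Clamp to [0, 100] → 4
= HSL(335°, 4%, 66%)


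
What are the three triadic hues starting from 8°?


Triadic: equally spaced at 120° intervals
H1 = 8°
H2 = (8 + 120) mod 360 = 128°
H3 = (8 + 240) mod 360 = 248°
Triadic = 8°, 128°, 248°


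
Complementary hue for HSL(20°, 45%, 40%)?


Complement = opposite side of color wheel = hue + 180°
H' = (20 + 180) mod 360 = 200°
S and L unchanged.
= HSL(200°, 45%, 40%)


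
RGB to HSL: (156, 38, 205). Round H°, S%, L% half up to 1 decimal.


Normalize: R'=156/255≈0.6118, G'=38/255≈0.1490, B'=205/255≈0.8039
Max=205/255, Min=38/255, Δ=Max-Min=167/255
L = (Max+Min)/2 = (205+38)/510 = 243/510 = 0.47647… → L = 47.6%
L ≤ 0.5 → S = Δ/(Max+Min) = 167/(205+38) = 167/243 = 0.68724… → S = 68.7%
(the 1/255 factors cancel in S and H, so raw channel differences can be used)
Max is B' → H = 60 × ((R-G)/Δ + 4) = 60 × ((156-38)/167 + 4)
  118/167 + 4 = 0.7065… + 4 = 4.7065…
  H = 60 × 4.7065… = 282.395…° → H = 282.4°
= HSL(282.4°, 68.7%, 47.6%)


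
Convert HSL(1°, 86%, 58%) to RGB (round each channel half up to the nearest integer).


H=1°, S=0.86, L=0.58
C = (1-|2L-1|)×S = (1-|0.16|)×0.86 = 0.7224
H' = H/60 = 1/60 ≈ 0.0167; X = C×(1-|H' mod 2 - 1|) = 0.01204
m = L - C/2 = 0.58 - 0.3612 = 0.2188
Sector ⌊H'⌋ = 0 → (R',G',B') = (0.7224, 0.01204, 0.0)
RGB = ((R'+m)×255, (G'+m)×255, (B'+m)×255) = (240.006, 58.8642, 55.794)
Round half up → RGB(240, 59, 56)


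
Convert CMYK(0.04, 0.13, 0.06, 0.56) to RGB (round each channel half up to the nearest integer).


R = 255 × (1-C) × (1-K) = 255 × 0.96 × 0.44 = 107.712 → 108
G = 255 × (1-M) × (1-K) = 255 × 0.87 × 0.44 = 97.614 → 98
B = 255 × (1-Y) × (1-K) = 255 × 0.94 × 0.44 = 105.468 → 105
= RGB(108, 98, 105)


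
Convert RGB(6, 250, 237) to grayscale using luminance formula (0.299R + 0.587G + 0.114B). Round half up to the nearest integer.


Gray = 0.299×R + 0.587×G + 0.114×B
Gray = 0.299×6 + 0.587×250 + 0.114×237
Gray = 1.794 + 146.750 + 27.018
Gray = 175.562 → round half up → 176
Gray = 176


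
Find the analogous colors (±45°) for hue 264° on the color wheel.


Base hue: 264°
Left analog: (264 - 45) mod 360 = 219°
Right analog: (264 + 45) mod 360 = 309°
Analogous hues = 219° and 309°


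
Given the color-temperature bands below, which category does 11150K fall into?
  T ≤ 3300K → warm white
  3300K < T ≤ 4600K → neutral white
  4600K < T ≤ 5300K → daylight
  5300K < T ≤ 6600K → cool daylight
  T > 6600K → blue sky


Temperature: 11150K
11150K > 6600K → blue sky
Classification: blue sky


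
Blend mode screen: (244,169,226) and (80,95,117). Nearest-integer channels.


Screen: C = 255 - (255-A)×(255-B)/255, rounded to nearest integer
R: 255 - (255-244)×(255-80)/255 = 255 - 1925/255 ≈ 255 - 7.549 = 247.451 → 247
G: 255 - (255-169)×(255-95)/255 = 255 - 13760/255 ≈ 255 - 53.961 = 201.039 → 201
B: 255 - (255-226)×(255-117)/255 = 255 - 4002/255 ≈ 255 - 15.694 = 239.306 → 239
= RGB(247, 201, 239)


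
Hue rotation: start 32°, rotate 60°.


New hue = (H + rotation) mod 360
New hue = (32 + 60) mod 360
= 92 mod 360
= 92°


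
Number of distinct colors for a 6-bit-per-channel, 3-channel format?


Total bits = 6 bits/channel × 3 channels = 18 bits
Distinct colors = 2^18
= 262,144 colors


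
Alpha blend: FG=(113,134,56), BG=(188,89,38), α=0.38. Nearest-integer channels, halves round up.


C = α×F + (1-α)×B, with 1-α = 0.62
R: 0.38×113 + 0.62×188 = 42.94 + 116.56 = 159.50 → 160
G: 0.38×134 + 0.62×89 = 50.92 + 55.18 = 106.10 → 106
B: 0.38×56 + 0.62×38 = 21.28 + 23.56 = 44.84 → 45
= RGB(160, 106, 45)


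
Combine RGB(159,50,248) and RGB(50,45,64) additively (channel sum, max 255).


Additive: each channel = min(255, C₁+C₂)
R: 159+50 = 209 → 209
G: 50+45 = 95 → 95
B: 248+64 = 312 → 255
= RGB(209, 95, 255)


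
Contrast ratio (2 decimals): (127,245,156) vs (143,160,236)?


Linearize each sRGB channel c=v/255: c/12.92 if c ≤ 0.04045 else ((c+0.055)/1.055)^2.4
L = 0.2126×R_lin + 0.7152×G_lin + 0.0722×B_lin
Color 1 (127,245,156):
  R=127: 127/255≈0.4980 > 0.04045 → ((0.4980+0.055)/1.055)^2.4 ≈ 0.21223
  G=245: 245/255≈0.9608 > 0.04045 → ((0.9608+0.055)/1.055)^2.4 ≈ 0.91310
  B=156: 156/255≈0.6118 > 0.04045 → ((0.6118+0.055)/1.055)^2.4 ≈ 0.33245
  L1 = 0.2126×0.21223 + 0.7152×0.91310 + 0.0722×0.33245 ≈ 0.72217
Color 2 (143,160,236):
  R=143: 143/255≈0.5608 > 0.04045 → ((0.5608+0.055)/1.055)^2.4 ≈ 0.27468
  G=160: 160/255≈0.6275 > 0.04045 → ((0.6275+0.055)/1.055)^2.4 ≈ 0.35153
  B=236: 236/255≈0.9255 > 0.04045 → ((0.9255+0.055)/1.055)^2.4 ≈ 0.83880
  L2 = 0.2126×0.27468 + 0.7152×0.35153 + 0.0722×0.83880 ≈ 0.37037
Lighter = 0.72217, Darker = 0.37037
Ratio = (L_lighter + 0.05) / (L_darker + 0.05)
Ratio = (0.72217 + 0.05) / (0.37037 + 0.05) = 0.77217 / 0.42037 ≈ 1.8369
Ratio ≈ 1.84:1


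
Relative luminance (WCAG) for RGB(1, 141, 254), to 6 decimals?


Linearize each channel (sRGB transfer function): c = v/255; c_lin = c/12.92 if c ≤ 0.04045, else ((c+0.055)/1.055)^2.4
  R: 1/255 ≈ 0.003922 ≤ 0.04045 → 0.003922/12.92 ≈ 0.000304
  G: 141/255 ≈ 0.552941 > 0.04045 → ((0.552941+0.055)/1.055)^2.4 ≈ 0.266356
  B: 254/255 ≈ 0.996078 > 0.04045 → ((0.996078+0.055)/1.055)^2.4 ≈ 0.991102
R_lin = 0.000304, G_lin = 0.266356, B_lin = 0.991102
L = 0.2126×R + 0.7152×G + 0.0722×B
L = 0.2126×0.000304 + 0.7152×0.266356 + 0.0722×0.991102
L ≈ 0.262120


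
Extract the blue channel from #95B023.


Color: #95B023
R = 95 = 149
G = B0 = 176
B = 23 = 35
Blue = 35


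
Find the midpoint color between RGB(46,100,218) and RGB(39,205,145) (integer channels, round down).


Midpoint: each channel = ⌊(C₁+C₂)/2⌋
R: ⌊(46+39)/2⌋ = 42
G: ⌊(100+205)/2⌋ = 152
B: ⌊(218+145)/2⌋ = 181
= RGB(42, 152, 181)


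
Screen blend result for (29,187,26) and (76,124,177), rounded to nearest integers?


Screen: C = 255 - (255-A)×(255-B)/255, rounded to nearest integer
R: 255 - (255-29)×(255-76)/255 = 255 - 40454/255 ≈ 255 - 158.643 = 96.357 → 96
G: 255 - (255-187)×(255-124)/255 = 255 - 8908/255 ≈ 255 - 34.933 = 220.067 → 220
B: 255 - (255-26)×(255-177)/255 = 255 - 17862/255 ≈ 255 - 70.047 = 184.953 → 185
= RGB(96, 220, 185)


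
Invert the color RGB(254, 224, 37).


Invert: (255-R, 255-G, 255-B)
R: 255-254 = 1
G: 255-224 = 31
B: 255-37 = 218
= RGB(1, 31, 218)


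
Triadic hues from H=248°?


Triadic: equally spaced at 120° intervals
H1 = 248°
H2 = (248 + 120) mod 360 = 8°
H3 = (248 + 240) mod 360 = 128°
Triadic = 248°, 8°, 128°


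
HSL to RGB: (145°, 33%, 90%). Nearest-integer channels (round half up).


H=145°, S=0.33, L=0.90
C = (1-|2L-1|)×S = (1-|0.80|)×0.33 = 0.066
H' = H/60 = 145/60 ≈ 2.4167; X = C×(1-|H' mod 2 - 1|) = 0.0275
m = L - C/2 = 0.90 - 0.033 = 0.867
Sector ⌊H'⌋ = 2 → (R',G',B') = (0.0, 0.066, 0.0275)
RGB = ((R'+m)×255, (G'+m)×255, (B'+m)×255) = (221.085, 237.915, 228.0975)
Round half up → RGB(221, 238, 228)


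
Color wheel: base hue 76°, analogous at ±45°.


Base hue: 76°
Left analog: (76 - 45) mod 360 = 31°
Right analog: (76 + 45) mod 360 = 121°
Analogous hues = 31° and 121°


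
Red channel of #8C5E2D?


Color: #8C5E2D
R = 8C = 140
G = 5E = 94
B = 2D = 45
Red = 140


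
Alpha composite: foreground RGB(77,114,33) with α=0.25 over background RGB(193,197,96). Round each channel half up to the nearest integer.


C = α×F + (1-α)×B, with 1-α = 0.75
R: 0.25×77 + 0.75×193 = 19.25 + 144.75 = 164.00 → 164
G: 0.25×114 + 0.75×197 = 28.50 + 147.75 = 176.25 → 176
B: 0.25×33 + 0.75×96 = 8.25 + 72.00 = 80.25 → 80
= RGB(164, 176, 80)


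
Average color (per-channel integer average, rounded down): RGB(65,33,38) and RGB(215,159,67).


Midpoint: each channel = ⌊(C₁+C₂)/2⌋
R: ⌊(65+215)/2⌋ = 140
G: ⌊(33+159)/2⌋ = 96
B: ⌊(38+67)/2⌋ = 52
= RGB(140, 96, 52)


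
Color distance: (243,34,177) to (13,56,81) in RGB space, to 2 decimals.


d = √[(R₁-R₂)² + (G₁-G₂)² + (B₁-B₂)²]
d = √[(243-13)² + (34-56)² + (177-81)²]
d = √[52900 + 484 + 9216]
d = √62600
d ≈ 250.20


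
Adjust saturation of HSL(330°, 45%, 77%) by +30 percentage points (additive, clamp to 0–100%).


Original S = 45%
Adjustment = +30 percentage points
New S = 45 + (30) = 75
Clamp to [0, 100] → 75
= HSL(330°, 75%, 77%)


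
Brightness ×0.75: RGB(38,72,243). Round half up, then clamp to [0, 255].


Multiply each channel by 0.75, round half up, clamp to [0, 255]
R: 38×0.75 = 28.5 → round → 29
G: 72×0.75 = 54
B: 243×0.75 = 182.25 → round → 182
= RGB(29, 54, 182)


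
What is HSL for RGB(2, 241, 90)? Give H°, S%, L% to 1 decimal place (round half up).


Normalize: R'=2/255≈0.0078, G'=241/255≈0.9451, B'=90/255≈0.3529
Max=241/255, Min=2/255, Δ=Max-Min=239/255
L = (Max+Min)/2 = (241+2)/510 = 243/510 = 0.47647… → L = 47.6%
L ≤ 0.5 → S = Δ/(Max+Min) = 239/(241+2) = 239/243 = 0.98353… → S = 98.4%
(the 1/255 factors cancel in S and H, so raw channel differences can be used)
Max is G' → H = 60 × ((B-R)/Δ + 2) = 60 × ((90-2)/239 + 2)
  88/239 + 2 = 0.3682… + 2 = 2.3682…
  H = 60 × 2.3682… = 142.092…° → H = 142.1°
= HSL(142.1°, 98.4%, 47.6%)


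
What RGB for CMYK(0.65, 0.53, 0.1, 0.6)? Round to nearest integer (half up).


R = 255 × (1-C) × (1-K) = 255 × 0.35 × 0.40 = 35.7 → 36
G = 255 × (1-M) × (1-K) = 255 × 0.47 × 0.40 = 47.94 → 48
B = 255 × (1-Y) × (1-K) = 255 × 0.90 × 0.40 = 91.8 → 92
= RGB(36, 48, 92)


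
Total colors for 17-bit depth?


Colors = 2^bits = 2^17
= 131,072 colors


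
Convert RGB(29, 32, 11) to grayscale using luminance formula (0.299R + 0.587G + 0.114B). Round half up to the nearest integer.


Gray = 0.299×R + 0.587×G + 0.114×B
Gray = 0.299×29 + 0.587×32 + 0.114×11
Gray = 8.671 + 18.784 + 1.254
Gray = 28.709 → round half up → 29
Gray = 29


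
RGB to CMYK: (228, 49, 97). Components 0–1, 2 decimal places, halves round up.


R'=228/255≈0.8941, G'=49/255≈0.1922, B'=97/255≈0.3804
K = 1 - max(R',G',B') = 1 - 228/255 = 27/255 = 0.10588… → 0.11
(1-R'-K)/(1-K) simplifies to (max-R)/max with max = 228:
C = (228-228)/228 = 0/228 = 0 → 0.00
M = (228-49)/228 = 179/228 = 0.78508… → 0.79
Y = (228-97)/228 = 131/228 = 0.57456… → 0.57
= CMYK(0.00, 0.79, 0.57, 0.11)


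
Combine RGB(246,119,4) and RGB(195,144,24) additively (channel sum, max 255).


Additive: each channel = min(255, C₁+C₂)
R: 246+195 = 441 → 255
G: 119+144 = 263 → 255
B: 4+24 = 28 → 28
= RGB(255, 255, 28)


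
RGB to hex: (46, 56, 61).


R = 46 → 2E (hex)
G = 56 → 38 (hex)
B = 61 → 3D (hex)
Hex = #2E383D


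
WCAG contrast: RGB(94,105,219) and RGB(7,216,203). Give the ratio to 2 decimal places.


Linearize each sRGB channel c=v/255: c/12.92 if c ≤ 0.04045 else ((c+0.055)/1.055)^2.4
L = 0.2126×R_lin + 0.7152×G_lin + 0.0722×B_lin
Color 1 (94,105,219):
  R=94: 94/255≈0.3686 > 0.04045 → ((0.3686+0.055)/1.055)^2.4 ≈ 0.11193
  G=105: 105/255≈0.4118 > 0.04045 → ((0.4118+0.055)/1.055)^2.4 ≈ 0.14126
  B=219: 219/255≈0.8588 > 0.04045 → ((0.8588+0.055)/1.055)^2.4 ≈ 0.70838
  L1 = 0.2126×0.11193 + 0.7152×0.14126 + 0.0722×0.70838 ≈ 0.17597
Color 2 (7,216,203):
  R=7: 7/255≈0.0275 ≤ 0.04045 → 0.0275/12.92 ≈ 0.00212
  G=216: 216/255≈0.8471 > 0.04045 → ((0.8471+0.055)/1.055)^2.4 ≈ 0.68669
  B=203: 203/255≈0.7961 > 0.04045 → ((0.7961+0.055)/1.055)^2.4 ≈ 0.59720
  L2 = 0.2126×0.00212 + 0.7152×0.68669 + 0.0722×0.59720 ≈ 0.53469
Lighter = 0.53469, Darker = 0.17597
Ratio = (L_lighter + 0.05) / (L_darker + 0.05)
Ratio = (0.53469 + 0.05) / (0.17597 + 0.05) = 0.58469 / 0.22597 ≈ 2.5874
Ratio ≈ 2.59:1


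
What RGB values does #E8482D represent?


E8 → 232 (R)
48 → 72 (G)
2D → 45 (B)
= RGB(232, 72, 45)


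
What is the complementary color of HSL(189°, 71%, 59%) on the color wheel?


Complement = opposite side of color wheel = hue + 180°
H' = (189 + 180) mod 360 = 9°
S and L unchanged.
= HSL(9°, 71%, 59%)


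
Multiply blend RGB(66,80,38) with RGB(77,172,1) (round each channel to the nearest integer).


Multiply: C = A×B/255, rounded to nearest integer
R: 66×77/255 = 5082/255 ≈ 19.929 → 20
G: 80×172/255 = 13760/255 ≈ 53.961 → 54
B: 38×1/255 = 38/255 ≈ 0.149 → 0
= RGB(20, 54, 0)


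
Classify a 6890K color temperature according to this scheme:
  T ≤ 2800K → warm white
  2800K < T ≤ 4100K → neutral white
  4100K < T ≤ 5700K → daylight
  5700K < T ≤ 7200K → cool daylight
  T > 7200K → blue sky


Temperature: 6890K
5700K < 6890K ≤ 7200K → cool daylight
Classification: cool daylight


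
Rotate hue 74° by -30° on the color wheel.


New hue = (H + rotation) mod 360
New hue = (74 -30) mod 360
= 44 mod 360
= 44°


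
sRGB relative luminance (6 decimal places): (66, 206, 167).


Linearize each channel (sRGB transfer function): c = v/255; c_lin = c/12.92 if c ≤ 0.04045, else ((c+0.055)/1.055)^2.4
  R: 66/255 ≈ 0.258824 > 0.04045 → ((0.258824+0.055)/1.055)^2.4 ≈ 0.054480
  G: 206/255 ≈ 0.807843 > 0.04045 → ((0.807843+0.055)/1.055)^2.4 ≈ 0.617207
  B: 167/255 ≈ 0.654902 > 0.04045 → ((0.654902+0.055)/1.055)^2.4 ≈ 0.386429
R_lin = 0.054480, G_lin = 0.617207, B_lin = 0.386429
L = 0.2126×R + 0.7152×G + 0.0722×B
L = 0.2126×0.054480 + 0.7152×0.617207 + 0.0722×0.386429
L ≈ 0.480909


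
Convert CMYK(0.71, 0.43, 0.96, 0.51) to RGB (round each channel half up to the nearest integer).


R = 255 × (1-C) × (1-K) = 255 × 0.29 × 0.49 = 36.2355 → 36
G = 255 × (1-M) × (1-K) = 255 × 0.57 × 0.49 = 71.2215 → 71
B = 255 × (1-Y) × (1-K) = 255 × 0.04 × 0.49 = 4.998 → 5
= RGB(36, 71, 5)


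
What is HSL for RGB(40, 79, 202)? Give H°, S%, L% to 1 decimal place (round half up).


Normalize: R'=40/255≈0.1569, G'=79/255≈0.3098, B'=202/255≈0.7922
Max=202/255, Min=40/255, Δ=Max-Min=162/255
L = (Max+Min)/2 = (202+40)/510 = 242/510 = 0.47450… → L = 47.5%
L ≤ 0.5 → S = Δ/(Max+Min) = 162/(202+40) = 162/242 = 0.66942… → S = 66.9%
(the 1/255 factors cancel in S and H, so raw channel differences can be used)
Max is B' → H = 60 × ((R-G)/Δ + 4) = 60 × ((40-79)/162 + 4)
  -39/162 + 4 = -0.2407… + 4 = 3.7592…
  H = 60 × 3.7592… = 225.555…° → H = 225.6°
= HSL(225.6°, 66.9%, 47.5%)


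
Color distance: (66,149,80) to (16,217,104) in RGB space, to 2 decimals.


d = √[(R₁-R₂)² + (G₁-G₂)² + (B₁-B₂)²]
d = √[(66-16)² + (149-217)² + (80-104)²]
d = √[2500 + 4624 + 576]
d = √7700
d ≈ 87.75


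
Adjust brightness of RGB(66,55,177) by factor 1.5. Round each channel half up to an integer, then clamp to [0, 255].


Multiply each channel by 1.5, round half up, clamp to [0, 255]
R: 66×1.5 = 99
G: 55×1.5 = 82.5 → round → 83
B: 177×1.5 = 265.5 → round → 266 → clamp → 255
= RGB(99, 83, 255)


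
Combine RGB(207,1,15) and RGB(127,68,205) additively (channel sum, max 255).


Additive: each channel = min(255, C₁+C₂)
R: 207+127 = 334 → 255
G: 1+68 = 69 → 69
B: 15+205 = 220 → 220
= RGB(255, 69, 220)


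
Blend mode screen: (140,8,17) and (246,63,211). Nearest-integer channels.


Screen: C = 255 - (255-A)×(255-B)/255, rounded to nearest integer
R: 255 - (255-140)×(255-246)/255 = 255 - 1035/255 ≈ 255 - 4.059 = 250.941 → 251
G: 255 - (255-8)×(255-63)/255 = 255 - 47424/255 ≈ 255 - 185.976 = 69.024 → 69
B: 255 - (255-17)×(255-211)/255 = 255 - 10472/255 ≈ 255 - 41.067 = 213.933 → 214
= RGB(251, 69, 214)


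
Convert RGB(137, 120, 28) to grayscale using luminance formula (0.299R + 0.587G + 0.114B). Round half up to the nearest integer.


Gray = 0.299×R + 0.587×G + 0.114×B
Gray = 0.299×137 + 0.587×120 + 0.114×28
Gray = 40.963 + 70.440 + 3.192
Gray = 114.595 → round half up → 115
Gray = 115


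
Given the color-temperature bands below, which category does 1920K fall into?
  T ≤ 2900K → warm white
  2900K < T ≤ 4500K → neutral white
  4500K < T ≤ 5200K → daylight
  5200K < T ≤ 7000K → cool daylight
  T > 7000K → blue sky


Temperature: 1920K
1920K ≤ 2900K → warm white
Classification: warm white


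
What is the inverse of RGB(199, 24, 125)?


Invert: (255-R, 255-G, 255-B)
R: 255-199 = 56
G: 255-24 = 231
B: 255-125 = 130
= RGB(56, 231, 130)


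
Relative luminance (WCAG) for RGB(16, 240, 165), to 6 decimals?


Linearize each channel (sRGB transfer function): c = v/255; c_lin = c/12.92 if c ≤ 0.04045, else ((c+0.055)/1.055)^2.4
  R: 16/255 ≈ 0.062745 > 0.04045 → ((0.062745+0.055)/1.055)^2.4 ≈ 0.005182
  G: 240/255 ≈ 0.941176 > 0.04045 → ((0.941176+0.055)/1.055)^2.4 ≈ 0.871367
  B: 165/255 ≈ 0.647059 > 0.04045 → ((0.647059+0.055)/1.055)^2.4 ≈ 0.376262
R_lin = 0.005182, G_lin = 0.871367, B_lin = 0.376262
L = 0.2126×R + 0.7152×G + 0.0722×B
L = 0.2126×0.005182 + 0.7152×0.871367 + 0.0722×0.376262
L ≈ 0.651469


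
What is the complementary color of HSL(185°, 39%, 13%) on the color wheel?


Complement = opposite side of color wheel = hue + 180°
H' = (185 + 180) mod 360 = 5°
S and L unchanged.
= HSL(5°, 39%, 13%)


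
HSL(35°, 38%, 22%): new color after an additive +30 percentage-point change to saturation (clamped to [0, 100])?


Original S = 38%
Adjustment = +30 percentage points
New S = 38 + (30) = 68
Clamp to [0, 100] → 68
= HSL(35°, 68%, 22%)


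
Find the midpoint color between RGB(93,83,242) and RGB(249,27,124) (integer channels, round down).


Midpoint: each channel = ⌊(C₁+C₂)/2⌋
R: ⌊(93+249)/2⌋ = 171
G: ⌊(83+27)/2⌋ = 55
B: ⌊(242+124)/2⌋ = 183
= RGB(171, 55, 183)


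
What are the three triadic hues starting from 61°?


Triadic: equally spaced at 120° intervals
H1 = 61°
H2 = (61 + 120) mod 360 = 181°
H3 = (61 + 240) mod 360 = 301°
Triadic = 61°, 181°, 301°


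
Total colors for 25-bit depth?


Colors = 2^bits = 2^25
= 33,554,432 colors


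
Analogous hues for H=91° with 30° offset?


Base hue: 91°
Left analog: (91 - 30) mod 360 = 61°
Right analog: (91 + 30) mod 360 = 121°
Analogous hues = 61° and 121°


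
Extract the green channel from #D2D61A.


Color: #D2D61A
R = D2 = 210
G = D6 = 214
B = 1A = 26
Green = 214


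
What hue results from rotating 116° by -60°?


New hue = (H + rotation) mod 360
New hue = (116 -60) mod 360
= 56 mod 360
= 56°


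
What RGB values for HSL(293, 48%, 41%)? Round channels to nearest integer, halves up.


H=293°, S=0.48, L=0.41
C = (1-|2L-1|)×S = (1-|-0.18|)×0.48 = 0.3936
H' = H/60 = 293/60 ≈ 4.8833; X = C×(1-|H' mod 2 - 1|) = 0.34768
m = L - C/2 = 0.41 - 0.1968 = 0.2132
Sector ⌊H'⌋ = 4 → (R',G',B') = (0.34768, 0.0, 0.3936)
RGB = ((R'+m)×255, (G'+m)×255, (B'+m)×255) = (143.0244, 54.366, 154.734)
Round half up → RGB(143, 54, 155)


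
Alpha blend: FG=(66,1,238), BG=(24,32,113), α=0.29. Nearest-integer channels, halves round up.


C = α×F + (1-α)×B, with 1-α = 0.71
R: 0.29×66 + 0.71×24 = 19.14 + 17.04 = 36.18 → 36
G: 0.29×1 + 0.71×32 = 0.29 + 22.72 = 23.01 → 23
B: 0.29×238 + 0.71×113 = 69.02 + 80.23 = 149.25 → 149
= RGB(36, 23, 149)


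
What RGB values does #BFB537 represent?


BF → 191 (R)
B5 → 181 (G)
37 → 55 (B)
= RGB(191, 181, 55)


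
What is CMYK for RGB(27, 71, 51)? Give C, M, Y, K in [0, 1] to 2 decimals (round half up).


R'=27/255≈0.1059, G'=71/255≈0.2784, B'=51/255≈0.2000
K = 1 - max(R',G',B') = 1 - 71/255 = 184/255 = 0.72156… → 0.72
(1-R'-K)/(1-K) simplifies to (max-R)/max with max = 71:
C = (71-27)/71 = 44/71 = 0.61971… → 0.62
M = (71-71)/71 = 0/71 = 0 → 0.00
Y = (71-51)/71 = 20/71 = 0.28169… → 0.28
= CMYK(0.62, 0.00, 0.28, 0.72)


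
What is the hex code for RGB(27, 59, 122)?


R = 27 → 1B (hex)
G = 59 → 3B (hex)
B = 122 → 7A (hex)
Hex = #1B3B7A


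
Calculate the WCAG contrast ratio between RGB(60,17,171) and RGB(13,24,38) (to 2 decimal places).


Linearize each sRGB channel c=v/255: c/12.92 if c ≤ 0.04045 else ((c+0.055)/1.055)^2.4
L = 0.2126×R_lin + 0.7152×G_lin + 0.0722×B_lin
Color 1 (60,17,171):
  R=60: 60/255≈0.2353 > 0.04045 → ((0.2353+0.055)/1.055)^2.4 ≈ 0.04519
  G=17: 17/255≈0.0667 > 0.04045 → ((0.0667+0.055)/1.055)^2.4 ≈ 0.00561
  B=171: 171/255≈0.6706 > 0.04045 → ((0.6706+0.055)/1.055)^2.4 ≈ 0.40724
  L1 = 0.2126×0.04519 + 0.7152×0.00561 + 0.0722×0.40724 ≈ 0.04302
Color 2 (13,24,38):
  R=13: 13/255≈0.0510 > 0.04045 → ((0.0510+0.055)/1.055)^2.4 ≈ 0.00402
  G=24: 24/255≈0.0941 > 0.04045 → ((0.0941+0.055)/1.055)^2.4 ≈ 0.00913
  B=38: 38/255≈0.1490 > 0.04045 → ((0.1490+0.055)/1.055)^2.4 ≈ 0.01938
  L2 = 0.2126×0.00402 + 0.7152×0.00913 + 0.0722×0.01938 ≈ 0.00879
Lighter = 0.04302, Darker = 0.00879
Ratio = (L_lighter + 0.05) / (L_darker + 0.05)
Ratio = (0.04302 + 0.05) / (0.00879 + 0.05) = 0.09302 / 0.05879 ≈ 1.5823
Ratio ≈ 1.58:1


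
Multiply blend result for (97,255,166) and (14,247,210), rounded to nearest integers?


Multiply: C = A×B/255, rounded to nearest integer
R: 97×14/255 = 1358/255 ≈ 5.325 → 5
G: 255×247/255 = 62985/255 ≈ 247.000 → 247
B: 166×210/255 = 34860/255 ≈ 136.706 → 137
= RGB(5, 247, 137)


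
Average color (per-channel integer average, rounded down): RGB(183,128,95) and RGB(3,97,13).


Midpoint: each channel = ⌊(C₁+C₂)/2⌋
R: ⌊(183+3)/2⌋ = 93
G: ⌊(128+97)/2⌋ = 112
B: ⌊(95+13)/2⌋ = 54
= RGB(93, 112, 54)


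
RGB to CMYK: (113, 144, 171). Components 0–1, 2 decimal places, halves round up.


R'=113/255≈0.4431, G'=144/255≈0.5647, B'=171/255≈0.6706
K = 1 - max(R',G',B') = 1 - 171/255 = 84/255 = 0.32941… → 0.33
(1-R'-K)/(1-K) simplifies to (max-R)/max with max = 171:
C = (171-113)/171 = 58/171 = 0.33918… → 0.34
M = (171-144)/171 = 27/171 = 0.15789… → 0.16
Y = (171-171)/171 = 0/171 = 0 → 0.00
= CMYK(0.34, 0.16, 0.00, 0.33)


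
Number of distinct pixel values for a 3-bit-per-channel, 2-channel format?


Total bits = 3 bits/channel × 2 channels = 6 bits
Distinct pixel values = 2^6
= 64 pixel values


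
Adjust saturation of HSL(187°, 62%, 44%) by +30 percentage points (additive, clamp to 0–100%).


Original S = 62%
Adjustment = +30 percentage points
New S = 62 + (30) = 92
Clamp to [0, 100] → 92
= HSL(187°, 92%, 44%)


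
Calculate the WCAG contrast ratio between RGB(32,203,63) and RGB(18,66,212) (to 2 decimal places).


Linearize each sRGB channel c=v/255: c/12.92 if c ≤ 0.04045 else ((c+0.055)/1.055)^2.4
L = 0.2126×R_lin + 0.7152×G_lin + 0.0722×B_lin
Color 1 (32,203,63):
  R=32: 32/255≈0.1255 > 0.04045 → ((0.1255+0.055)/1.055)^2.4 ≈ 0.01444
  G=203: 203/255≈0.7961 > 0.04045 → ((0.7961+0.055)/1.055)^2.4 ≈ 0.59720
  B=63: 63/255≈0.2471 > 0.04045 → ((0.2471+0.055)/1.055)^2.4 ≈ 0.04971
  L1 = 0.2126×0.01444 + 0.7152×0.59720 + 0.0722×0.04971 ≈ 0.43378
Color 2 (18,66,212):
  R=18: 18/255≈0.0706 > 0.04045 → ((0.0706+0.055)/1.055)^2.4 ≈ 0.00605
  G=66: 66/255≈0.2588 > 0.04045 → ((0.2588+0.055)/1.055)^2.4 ≈ 0.05448
  B=212: 212/255≈0.8314 > 0.04045 → ((0.8314+0.055)/1.055)^2.4 ≈ 0.65837
  L2 = 0.2126×0.00605 + 0.7152×0.05448 + 0.0722×0.65837 ≈ 0.08778
Lighter = 0.43378, Darker = 0.08778
Ratio = (L_lighter + 0.05) / (L_darker + 0.05)
Ratio = (0.43378 + 0.05) / (0.08778 + 0.05) = 0.48378 / 0.13778 ≈ 3.5111
Ratio ≈ 3.51:1


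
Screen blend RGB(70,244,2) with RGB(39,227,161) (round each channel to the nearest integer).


Screen: C = 255 - (255-A)×(255-B)/255, rounded to nearest integer
R: 255 - (255-70)×(255-39)/255 = 255 - 39960/255 ≈ 255 - 156.706 = 98.294 → 98
G: 255 - (255-244)×(255-227)/255 = 255 - 308/255 ≈ 255 - 1.208 = 253.792 → 254
B: 255 - (255-2)×(255-161)/255 = 255 - 23782/255 ≈ 255 - 93.263 = 161.737 → 162
= RGB(98, 254, 162)


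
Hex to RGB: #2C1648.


2C → 44 (R)
16 → 22 (G)
48 → 72 (B)
= RGB(44, 22, 72)


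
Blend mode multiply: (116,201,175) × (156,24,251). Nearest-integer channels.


Multiply: C = A×B/255, rounded to nearest integer
R: 116×156/255 = 18096/255 ≈ 70.965 → 71
G: 201×24/255 = 4824/255 ≈ 18.918 → 19
B: 175×251/255 = 43925/255 ≈ 172.255 → 172
= RGB(71, 19, 172)


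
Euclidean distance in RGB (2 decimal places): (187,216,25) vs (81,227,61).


d = √[(R₁-R₂)² + (G₁-G₂)² + (B₁-B₂)²]
d = √[(187-81)² + (216-227)² + (25-61)²]
d = √[11236 + 121 + 1296]
d = √12653
d ≈ 112.49


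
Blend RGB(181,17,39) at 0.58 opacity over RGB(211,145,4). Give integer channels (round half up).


C = α×F + (1-α)×B, with 1-α = 0.42
R: 0.58×181 + 0.42×211 = 104.98 + 88.62 = 193.60 → 194
G: 0.58×17 + 0.42×145 = 9.86 + 60.90 = 70.76 → 71
B: 0.58×39 + 0.42×4 = 22.62 + 1.68 = 24.30 → 24
= RGB(194, 71, 24)


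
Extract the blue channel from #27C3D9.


Color: #27C3D9
R = 27 = 39
G = C3 = 195
B = D9 = 217
Blue = 217


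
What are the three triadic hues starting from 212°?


Triadic: equally spaced at 120° intervals
H1 = 212°
H2 = (212 + 120) mod 360 = 332°
H3 = (212 + 240) mod 360 = 92°
Triadic = 212°, 332°, 92°


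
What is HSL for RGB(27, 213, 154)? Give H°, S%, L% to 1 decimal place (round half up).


Normalize: R'=27/255≈0.1059, G'=213/255≈0.8353, B'=154/255≈0.6039
Max=213/255, Min=27/255, Δ=Max-Min=186/255
L = (Max+Min)/2 = (213+27)/510 = 240/510 = 0.47058… → L = 47.1%
L ≤ 0.5 → S = Δ/(Max+Min) = 186/(213+27) = 186/240 = 0.775 → S = 77.5%
(the 1/255 factors cancel in S and H, so raw channel differences can be used)
Max is G' → H = 60 × ((B-R)/Δ + 2) = 60 × ((154-27)/186 + 2)
  127/186 + 2 = 0.6827… + 2 = 2.6827…
  H = 60 × 2.6827… = 160.967…° → H = 161.0°
= HSL(161.0°, 77.5%, 47.1%)


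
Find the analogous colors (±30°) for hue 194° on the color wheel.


Base hue: 194°
Left analog: (194 - 30) mod 360 = 164°
Right analog: (194 + 30) mod 360 = 224°
Analogous hues = 164° and 224°
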